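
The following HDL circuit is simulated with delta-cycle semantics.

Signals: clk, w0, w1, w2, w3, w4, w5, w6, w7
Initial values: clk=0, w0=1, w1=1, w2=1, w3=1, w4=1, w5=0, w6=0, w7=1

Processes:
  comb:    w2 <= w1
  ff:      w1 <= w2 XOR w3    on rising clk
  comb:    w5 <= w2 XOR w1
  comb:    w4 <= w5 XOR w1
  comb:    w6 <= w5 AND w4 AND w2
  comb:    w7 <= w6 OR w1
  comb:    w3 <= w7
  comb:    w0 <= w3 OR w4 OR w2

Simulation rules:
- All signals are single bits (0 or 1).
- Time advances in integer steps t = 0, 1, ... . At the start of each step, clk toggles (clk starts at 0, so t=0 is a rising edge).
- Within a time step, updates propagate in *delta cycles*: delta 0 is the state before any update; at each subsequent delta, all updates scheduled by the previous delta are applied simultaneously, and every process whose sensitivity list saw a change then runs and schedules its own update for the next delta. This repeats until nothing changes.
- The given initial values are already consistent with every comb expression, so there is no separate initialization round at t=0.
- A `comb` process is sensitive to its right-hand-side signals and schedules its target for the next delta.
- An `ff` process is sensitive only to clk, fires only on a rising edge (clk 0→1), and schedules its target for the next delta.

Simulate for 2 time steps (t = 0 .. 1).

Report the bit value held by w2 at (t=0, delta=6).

t=0 Δ0: w4=1 w0=1 w5=0 w6=0 w7=1 w1=1 w3=1 w2=1 clk=0
  Δ1: clk:0→1
  Δ2: w1:1→0
  Δ3: w4:1→0, w5:0→1, w7:1→0, w2:1→0
  Δ4: w4:0→1, w5:1→0, w3:1→0
  Δ5: w4:1→0
  Δ6: w0:1→0
  (6Δ to stable)
t=1 Δ0: w4=0 w0=0 w5=0 w6=0 w7=0 w1=0 w3=0 w2=0 clk=1
  Δ1: clk:1→0
  (1Δ to stable)

0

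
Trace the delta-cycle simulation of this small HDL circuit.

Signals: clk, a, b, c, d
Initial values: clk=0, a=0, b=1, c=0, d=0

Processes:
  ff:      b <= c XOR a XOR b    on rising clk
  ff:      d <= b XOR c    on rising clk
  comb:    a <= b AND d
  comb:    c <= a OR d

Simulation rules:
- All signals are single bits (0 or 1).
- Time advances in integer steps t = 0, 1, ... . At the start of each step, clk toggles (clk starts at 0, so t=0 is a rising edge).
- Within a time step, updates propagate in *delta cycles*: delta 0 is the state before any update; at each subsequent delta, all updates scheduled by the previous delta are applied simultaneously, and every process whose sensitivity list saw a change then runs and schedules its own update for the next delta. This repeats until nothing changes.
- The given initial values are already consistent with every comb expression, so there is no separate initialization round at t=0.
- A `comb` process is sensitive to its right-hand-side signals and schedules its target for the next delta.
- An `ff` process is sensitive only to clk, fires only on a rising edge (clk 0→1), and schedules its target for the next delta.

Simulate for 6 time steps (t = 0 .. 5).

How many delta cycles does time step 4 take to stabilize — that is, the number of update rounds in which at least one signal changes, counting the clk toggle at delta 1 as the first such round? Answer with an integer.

3

t=0 Δ0: a=0 clk=0 d=0 b=1 c=0
  Δ1: clk:0→1
  Δ2: d:0→1
  Δ3: a:0→1, c:0→1
  (3Δ to stable)
t=1 Δ0: a=1 clk=1 d=1 b=1 c=1
  Δ1: clk:1→0
  (1Δ to stable)
t=2 Δ0: a=1 clk=0 d=1 b=1 c=1
  Δ1: clk:0→1
  Δ2: d:1→0
  Δ3: a:1→0
  Δ4: c:1→0
  (4Δ to stable)
t=3 Δ0: a=0 clk=1 d=0 b=1 c=0
  Δ1: clk:1→0
  (1Δ to stable)
t=4 Δ0: a=0 clk=0 d=0 b=1 c=0
  Δ1: clk:0→1
  Δ2: d:0→1
  Δ3: a:0→1, c:0→1
  (3Δ to stable)
t=5 Δ0: a=1 clk=1 d=1 b=1 c=1
  Δ1: clk:1→0
  (1Δ to stable)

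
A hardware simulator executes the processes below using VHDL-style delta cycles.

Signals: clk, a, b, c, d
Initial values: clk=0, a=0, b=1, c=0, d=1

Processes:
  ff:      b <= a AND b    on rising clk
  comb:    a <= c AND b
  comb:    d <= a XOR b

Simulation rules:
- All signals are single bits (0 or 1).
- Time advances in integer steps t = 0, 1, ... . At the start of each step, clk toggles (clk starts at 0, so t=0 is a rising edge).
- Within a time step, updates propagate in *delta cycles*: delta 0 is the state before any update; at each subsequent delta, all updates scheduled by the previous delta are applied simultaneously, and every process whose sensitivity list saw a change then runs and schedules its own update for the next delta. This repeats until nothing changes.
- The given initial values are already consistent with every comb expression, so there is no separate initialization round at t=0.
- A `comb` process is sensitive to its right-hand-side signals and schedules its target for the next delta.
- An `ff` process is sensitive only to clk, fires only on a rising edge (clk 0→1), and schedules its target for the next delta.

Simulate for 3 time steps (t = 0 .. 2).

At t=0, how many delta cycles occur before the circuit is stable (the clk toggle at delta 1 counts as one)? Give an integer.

3

t=0 Δ0: b=1 c=0 d=1 clk=0 a=0
  Δ1: clk:0→1
  Δ2: b:1→0
  Δ3: d:1→0
  (3Δ to stable)
t=1 Δ0: b=0 c=0 d=0 clk=1 a=0
  Δ1: clk:1→0
  (1Δ to stable)
t=2 Δ0: b=0 c=0 d=0 clk=0 a=0
  Δ1: clk:0→1
  (1Δ to stable)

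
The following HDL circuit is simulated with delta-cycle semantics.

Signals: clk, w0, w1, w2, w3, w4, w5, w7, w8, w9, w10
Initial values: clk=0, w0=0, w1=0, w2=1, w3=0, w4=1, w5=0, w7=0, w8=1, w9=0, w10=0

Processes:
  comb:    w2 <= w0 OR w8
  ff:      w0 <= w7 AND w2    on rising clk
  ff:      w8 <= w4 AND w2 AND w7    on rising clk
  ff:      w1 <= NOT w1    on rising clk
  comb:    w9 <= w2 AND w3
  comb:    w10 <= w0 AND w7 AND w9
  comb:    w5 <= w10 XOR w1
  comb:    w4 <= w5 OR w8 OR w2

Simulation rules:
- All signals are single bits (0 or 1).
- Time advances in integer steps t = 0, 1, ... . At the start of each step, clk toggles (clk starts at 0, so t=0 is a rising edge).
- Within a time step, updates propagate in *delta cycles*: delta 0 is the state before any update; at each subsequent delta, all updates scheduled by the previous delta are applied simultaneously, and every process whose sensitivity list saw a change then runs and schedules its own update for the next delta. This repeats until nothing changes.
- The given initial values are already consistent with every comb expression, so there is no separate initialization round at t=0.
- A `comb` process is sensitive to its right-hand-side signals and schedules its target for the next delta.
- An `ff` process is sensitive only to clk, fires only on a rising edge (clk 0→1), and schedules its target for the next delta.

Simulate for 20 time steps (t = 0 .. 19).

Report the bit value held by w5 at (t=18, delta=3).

0

[bits: w0,w4,w1,w2,w7,w8,w5,clk,w10,w3,w9]
t=0: Δ0=01010100000 Δ1=01010101000 Δ2=01110001000 Δ3=01100011000 | 3Δ
t=1: Δ0=01100011000 Δ1=01100010000 | 1Δ
t=2: Δ0=01100010000 Δ1=01100011000 Δ2=01000011000 Δ3=01000001000 Δ4=00000001000 | 4Δ
t=3: Δ0=00000001000 Δ1=00000000000 | 1Δ
t=4: Δ0=00000000000 Δ1=00000001000 Δ2=00100001000 Δ3=00100011000 Δ4=01100011000 | 4Δ
t=5: Δ0=01100011000 Δ1=01100010000 | 1Δ
t=6: Δ0=01100010000 Δ1=01100011000 Δ2=01000011000 Δ3=01000001000 Δ4=00000001000 | 4Δ
t=7: Δ0=00000001000 Δ1=00000000000 | 1Δ
t=8: Δ0=00000000000 Δ1=00000001000 Δ2=00100001000 Δ3=00100011000 Δ4=01100011000 | 4Δ
t=9: Δ0=01100011000 Δ1=01100010000 | 1Δ
t=10: Δ0=01100010000 Δ1=01100011000 Δ2=01000011000 Δ3=01000001000 Δ4=00000001000 | 4Δ
t=11: Δ0=00000001000 Δ1=00000000000 | 1Δ
t=12: Δ0=00000000000 Δ1=00000001000 Δ2=00100001000 Δ3=00100011000 Δ4=01100011000 | 4Δ
t=13: Δ0=01100011000 Δ1=01100010000 | 1Δ
t=14: Δ0=01100010000 Δ1=01100011000 Δ2=01000011000 Δ3=01000001000 Δ4=00000001000 | 4Δ
t=15: Δ0=00000001000 Δ1=00000000000 | 1Δ
t=16: Δ0=00000000000 Δ1=00000001000 Δ2=00100001000 Δ3=00100011000 Δ4=01100011000 | 4Δ
t=17: Δ0=01100011000 Δ1=01100010000 | 1Δ
t=18: Δ0=01100010000 Δ1=01100011000 Δ2=01000011000 Δ3=01000001000 Δ4=00000001000 | 4Δ
t=19: Δ0=00000001000 Δ1=00000000000 | 1Δ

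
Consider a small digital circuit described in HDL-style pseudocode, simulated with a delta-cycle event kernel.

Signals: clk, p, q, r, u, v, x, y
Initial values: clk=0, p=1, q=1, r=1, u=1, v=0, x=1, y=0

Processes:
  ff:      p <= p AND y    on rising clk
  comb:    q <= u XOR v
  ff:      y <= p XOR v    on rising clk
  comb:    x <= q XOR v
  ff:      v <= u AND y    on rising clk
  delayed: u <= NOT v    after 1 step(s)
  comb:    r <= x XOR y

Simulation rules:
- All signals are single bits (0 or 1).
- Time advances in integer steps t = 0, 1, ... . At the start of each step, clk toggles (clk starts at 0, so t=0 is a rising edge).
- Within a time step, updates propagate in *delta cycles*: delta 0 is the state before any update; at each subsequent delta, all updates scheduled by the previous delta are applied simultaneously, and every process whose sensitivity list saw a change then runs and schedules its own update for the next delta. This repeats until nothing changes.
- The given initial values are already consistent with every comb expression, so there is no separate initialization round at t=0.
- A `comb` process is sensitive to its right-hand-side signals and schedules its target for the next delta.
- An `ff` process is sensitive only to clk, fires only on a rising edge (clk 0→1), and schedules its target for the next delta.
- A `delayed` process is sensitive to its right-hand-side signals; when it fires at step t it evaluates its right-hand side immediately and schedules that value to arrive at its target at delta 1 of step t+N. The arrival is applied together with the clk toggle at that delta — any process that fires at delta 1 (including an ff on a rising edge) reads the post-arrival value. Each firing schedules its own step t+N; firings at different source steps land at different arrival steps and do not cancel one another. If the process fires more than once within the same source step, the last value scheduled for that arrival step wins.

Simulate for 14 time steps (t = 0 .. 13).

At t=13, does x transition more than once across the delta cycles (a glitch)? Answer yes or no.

t=0 Δ0: y=0 clk=0 x=1 u=1 p=1 v=0 q=1 r=1
  Δ1: clk:0→1
  Δ2: y:0→1, p:1→0
  Δ3: r:1→0
  (3Δ to stable)
t=1 Δ0: y=1 clk=1 x=1 u=1 p=0 v=0 q=1 r=0
  Δ1: clk:1→0
  (1Δ to stable)
t=2 Δ0: y=1 clk=0 x=1 u=1 p=0 v=0 q=1 r=0
  Δ1: clk:0→1
  Δ2: y:1→0, v:0→1
  Δ3: x:1→0, q:1→0, r:0→1
  Δ4: x:0→1, r:1→0
  Δ5: r:0→1
  (5Δ to stable)
t=3 Δ0: y=0 clk=1 x=1 u=1 p=0 v=1 q=0 r=1
  Δ1: clk:1→0, u:1→0
  Δ2: q:0→1
  Δ3: x:1→0
  Δ4: r:1→0
  (4Δ to stable)
t=4 Δ0: y=0 clk=0 x=0 u=0 p=0 v=1 q=1 r=0
  Δ1: clk:0→1
  Δ2: y:0→1, v:1→0
  Δ3: x:0→1, q:1→0, r:0→1
  Δ4: x:1→0, r:1→0
  Δ5: r:0→1
  (5Δ to stable)
t=5 Δ0: y=1 clk=1 x=0 u=0 p=0 v=0 q=0 r=1
  Δ1: clk:1→0, u:0→1
  Δ2: q:0→1
  Δ3: x:0→1
  Δ4: r:1→0
  (4Δ to stable)
t=6 Δ0: y=1 clk=0 x=1 u=1 p=0 v=0 q=1 r=0
  Δ1: clk:0→1
  Δ2: y:1→0, v:0→1
  Δ3: x:1→0, q:1→0, r:0→1
  Δ4: x:0→1, r:1→0
  Δ5: r:0→1
  (5Δ to stable)
t=7 Δ0: y=0 clk=1 x=1 u=1 p=0 v=1 q=0 r=1
  Δ1: clk:1→0, u:1→0
  Δ2: q:0→1
  Δ3: x:1→0
  Δ4: r:1→0
  (4Δ to stable)
t=8 Δ0: y=0 clk=0 x=0 u=0 p=0 v=1 q=1 r=0
  Δ1: clk:0→1
  Δ2: y:0→1, v:1→0
  Δ3: x:0→1, q:1→0, r:0→1
  Δ4: x:1→0, r:1→0
  Δ5: r:0→1
  (5Δ to stable)
t=9 Δ0: y=1 clk=1 x=0 u=0 p=0 v=0 q=0 r=1
  Δ1: clk:1→0, u:0→1
  Δ2: q:0→1
  Δ3: x:0→1
  Δ4: r:1→0
  (4Δ to stable)
t=10 Δ0: y=1 clk=0 x=1 u=1 p=0 v=0 q=1 r=0
  Δ1: clk:0→1
  Δ2: y:1→0, v:0→1
  Δ3: x:1→0, q:1→0, r:0→1
  Δ4: x:0→1, r:1→0
  Δ5: r:0→1
  (5Δ to stable)
t=11 Δ0: y=0 clk=1 x=1 u=1 p=0 v=1 q=0 r=1
  Δ1: clk:1→0, u:1→0
  Δ2: q:0→1
  Δ3: x:1→0
  Δ4: r:1→0
  (4Δ to stable)
t=12 Δ0: y=0 clk=0 x=0 u=0 p=0 v=1 q=1 r=0
  Δ1: clk:0→1
  Δ2: y:0→1, v:1→0
  Δ3: x:0→1, q:1→0, r:0→1
  Δ4: x:1→0, r:1→0
  Δ5: r:0→1
  (5Δ to stable)
t=13 Δ0: y=1 clk=1 x=0 u=0 p=0 v=0 q=0 r=1
  Δ1: clk:1→0, u:0→1
  Δ2: q:0→1
  Δ3: x:0→1
  Δ4: r:1→0
  (4Δ to stable)

no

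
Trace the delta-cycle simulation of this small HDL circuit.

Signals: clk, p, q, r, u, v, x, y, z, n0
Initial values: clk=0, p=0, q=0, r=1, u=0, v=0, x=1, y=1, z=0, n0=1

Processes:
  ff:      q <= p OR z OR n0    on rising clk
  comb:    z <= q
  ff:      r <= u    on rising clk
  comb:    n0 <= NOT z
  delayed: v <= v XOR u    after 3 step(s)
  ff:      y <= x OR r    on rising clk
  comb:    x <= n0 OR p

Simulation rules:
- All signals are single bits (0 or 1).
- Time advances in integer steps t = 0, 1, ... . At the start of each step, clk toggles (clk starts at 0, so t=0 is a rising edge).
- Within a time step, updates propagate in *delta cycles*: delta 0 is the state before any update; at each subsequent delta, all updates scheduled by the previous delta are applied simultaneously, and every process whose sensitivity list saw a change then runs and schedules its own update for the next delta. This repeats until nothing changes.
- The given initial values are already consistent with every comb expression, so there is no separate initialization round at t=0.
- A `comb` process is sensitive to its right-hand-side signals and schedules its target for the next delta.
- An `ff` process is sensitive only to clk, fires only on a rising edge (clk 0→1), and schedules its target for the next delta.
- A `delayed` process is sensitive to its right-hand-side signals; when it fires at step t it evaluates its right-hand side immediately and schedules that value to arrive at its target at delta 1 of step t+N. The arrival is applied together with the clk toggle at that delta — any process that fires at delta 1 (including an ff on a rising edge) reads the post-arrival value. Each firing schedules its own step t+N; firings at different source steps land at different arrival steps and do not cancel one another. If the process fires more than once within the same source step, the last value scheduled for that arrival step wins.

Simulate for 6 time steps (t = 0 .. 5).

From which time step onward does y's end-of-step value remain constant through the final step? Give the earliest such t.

[bits: u,z,q,n0,y,v,clk,x,r,p]
t=0: Δ0=0001100110 Δ1=0001101110 Δ2=0011101100 Δ3=0111101100 Δ4=0110101100 Δ5=0110101000 | 5Δ
t=1: Δ0=0110101000 Δ1=0110100000 | 1Δ
t=2: Δ0=0110100000 Δ1=0110101000 Δ2=0110001000 | 2Δ
t=3: Δ0=0110001000 Δ1=0110000000 | 1Δ
t=4: Δ0=0110000000 Δ1=0110001000 | 1Δ
t=5: Δ0=0110001000 Δ1=0110000000 | 1Δ

2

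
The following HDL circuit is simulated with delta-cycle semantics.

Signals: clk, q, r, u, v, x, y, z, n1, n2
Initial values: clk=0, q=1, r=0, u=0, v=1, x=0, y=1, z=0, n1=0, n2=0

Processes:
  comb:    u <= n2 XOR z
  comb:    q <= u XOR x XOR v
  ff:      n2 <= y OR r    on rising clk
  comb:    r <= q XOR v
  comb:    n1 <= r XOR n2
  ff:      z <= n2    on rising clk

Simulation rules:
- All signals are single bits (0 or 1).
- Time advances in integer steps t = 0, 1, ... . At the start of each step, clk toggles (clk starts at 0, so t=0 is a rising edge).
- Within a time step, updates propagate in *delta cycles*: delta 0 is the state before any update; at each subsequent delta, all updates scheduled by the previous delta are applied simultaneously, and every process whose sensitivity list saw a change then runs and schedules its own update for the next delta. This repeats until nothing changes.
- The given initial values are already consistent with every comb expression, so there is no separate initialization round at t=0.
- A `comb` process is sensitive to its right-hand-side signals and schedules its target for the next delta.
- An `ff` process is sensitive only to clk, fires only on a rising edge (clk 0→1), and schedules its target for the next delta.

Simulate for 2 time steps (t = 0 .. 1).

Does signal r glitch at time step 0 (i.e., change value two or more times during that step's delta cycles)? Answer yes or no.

no

t0.Δ0 z=0 y=1 n2=0 x=0 v=1 n1=0 q=1 u=0 clk=0 r=0
t0.Δ1 z=0 y=1 n2=0 x=0 v=1 n1=0 q=1 u=0 clk=1 r=0
t0.Δ2 z=0 y=1 n2=1 x=0 v=1 n1=0 q=1 u=0 clk=1 r=0
t0.Δ3 z=0 y=1 n2=1 x=0 v=1 n1=1 q=1 u=1 clk=1 r=0
t0.Δ4 z=0 y=1 n2=1 x=0 v=1 n1=1 q=0 u=1 clk=1 r=0
t0.Δ5 z=0 y=1 n2=1 x=0 v=1 n1=1 q=0 u=1 clk=1 r=1
t0.Δ6 z=0 y=1 n2=1 x=0 v=1 n1=0 q=0 u=1 clk=1 r=1
t1.Δ0 z=0 y=1 n2=1 x=0 v=1 n1=0 q=0 u=1 clk=1 r=1
t1.Δ1 z=0 y=1 n2=1 x=0 v=1 n1=0 q=0 u=1 clk=0 r=1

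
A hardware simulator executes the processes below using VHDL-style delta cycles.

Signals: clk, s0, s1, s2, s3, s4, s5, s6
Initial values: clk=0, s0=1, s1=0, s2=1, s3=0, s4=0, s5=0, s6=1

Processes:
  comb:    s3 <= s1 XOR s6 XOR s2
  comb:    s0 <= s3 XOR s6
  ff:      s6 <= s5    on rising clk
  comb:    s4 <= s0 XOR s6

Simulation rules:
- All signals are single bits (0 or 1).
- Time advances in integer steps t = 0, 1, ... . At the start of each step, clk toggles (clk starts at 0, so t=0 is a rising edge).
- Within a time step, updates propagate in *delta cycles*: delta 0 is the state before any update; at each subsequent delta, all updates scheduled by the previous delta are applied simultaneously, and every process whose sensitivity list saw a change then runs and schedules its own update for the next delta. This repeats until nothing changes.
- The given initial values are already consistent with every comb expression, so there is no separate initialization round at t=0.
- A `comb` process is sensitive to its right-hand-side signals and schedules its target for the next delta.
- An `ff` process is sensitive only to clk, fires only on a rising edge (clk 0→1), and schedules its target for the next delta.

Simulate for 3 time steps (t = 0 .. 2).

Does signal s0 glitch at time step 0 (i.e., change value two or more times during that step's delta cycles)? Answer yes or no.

yes

t0.Δ0 s4=0 s5=0 s0=1 s3=0 s2=1 clk=0 s1=0 s6=1
t0.Δ1 s4=0 s5=0 s0=1 s3=0 s2=1 clk=1 s1=0 s6=1
t0.Δ2 s4=0 s5=0 s0=1 s3=0 s2=1 clk=1 s1=0 s6=0
t0.Δ3 s4=1 s5=0 s0=0 s3=1 s2=1 clk=1 s1=0 s6=0
t0.Δ4 s4=0 s5=0 s0=1 s3=1 s2=1 clk=1 s1=0 s6=0
t0.Δ5 s4=1 s5=0 s0=1 s3=1 s2=1 clk=1 s1=0 s6=0
t1.Δ0 s4=1 s5=0 s0=1 s3=1 s2=1 clk=1 s1=0 s6=0
t1.Δ1 s4=1 s5=0 s0=1 s3=1 s2=1 clk=0 s1=0 s6=0
t2.Δ0 s4=1 s5=0 s0=1 s3=1 s2=1 clk=0 s1=0 s6=0
t2.Δ1 s4=1 s5=0 s0=1 s3=1 s2=1 clk=1 s1=0 s6=0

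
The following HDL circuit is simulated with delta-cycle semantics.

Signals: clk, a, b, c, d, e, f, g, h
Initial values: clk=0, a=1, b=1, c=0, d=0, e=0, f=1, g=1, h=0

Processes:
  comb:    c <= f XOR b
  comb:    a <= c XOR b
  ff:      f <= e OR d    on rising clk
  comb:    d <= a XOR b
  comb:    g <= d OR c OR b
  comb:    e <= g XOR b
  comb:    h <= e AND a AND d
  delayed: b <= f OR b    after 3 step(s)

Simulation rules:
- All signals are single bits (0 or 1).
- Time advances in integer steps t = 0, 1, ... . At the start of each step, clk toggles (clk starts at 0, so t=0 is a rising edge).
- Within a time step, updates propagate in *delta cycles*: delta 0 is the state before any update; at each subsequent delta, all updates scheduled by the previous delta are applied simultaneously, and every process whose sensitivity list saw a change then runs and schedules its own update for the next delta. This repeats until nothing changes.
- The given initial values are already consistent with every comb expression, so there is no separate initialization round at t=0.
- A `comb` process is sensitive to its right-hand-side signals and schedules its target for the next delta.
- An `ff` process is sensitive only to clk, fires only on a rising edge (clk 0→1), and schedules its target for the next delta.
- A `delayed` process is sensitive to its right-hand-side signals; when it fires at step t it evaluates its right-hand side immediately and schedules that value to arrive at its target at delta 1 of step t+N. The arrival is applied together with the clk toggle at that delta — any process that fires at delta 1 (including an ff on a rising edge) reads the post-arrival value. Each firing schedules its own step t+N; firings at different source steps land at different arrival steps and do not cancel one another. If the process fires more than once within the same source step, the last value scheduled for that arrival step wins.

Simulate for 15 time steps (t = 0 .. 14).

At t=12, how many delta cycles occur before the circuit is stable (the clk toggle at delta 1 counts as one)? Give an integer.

5

[bits: c,b,g,d,e,h,f,a,clk]
t=0: Δ0=011000110 Δ1=011000111 Δ2=011000011 Δ3=111000011 Δ4=111000001 Δ5=111100001 | 5Δ
t=1: Δ0=111100001 Δ1=111100000 | 1Δ
t=2: Δ0=111100000 Δ1=111100001 Δ2=111100101 Δ3=011100101 Δ4=011100111 Δ5=011000111 | 5Δ
t=3: Δ0=011000111 Δ1=011000110 | 1Δ
t=4: Δ0=011000110 Δ1=011000111 Δ2=011000011 Δ3=111000011 Δ4=111000001 Δ5=111100001 | 5Δ
t=5: Δ0=111100001 Δ1=111100000 | 1Δ
t=6: Δ0=111100000 Δ1=111100001 Δ2=111100101 Δ3=011100101 Δ4=011100111 Δ5=011000111 | 5Δ
t=7: Δ0=011000111 Δ1=011000110 | 1Δ
t=8: Δ0=011000110 Δ1=011000111 Δ2=011000011 Δ3=111000011 Δ4=111000001 Δ5=111100001 | 5Δ
t=9: Δ0=111100001 Δ1=111100000 | 1Δ
t=10: Δ0=111100000 Δ1=111100001 Δ2=111100101 Δ3=011100101 Δ4=011100111 Δ5=011000111 | 5Δ
t=11: Δ0=011000111 Δ1=011000110 | 1Δ
t=12: Δ0=011000110 Δ1=011000111 Δ2=011000011 Δ3=111000011 Δ4=111000001 Δ5=111100001 | 5Δ
t=13: Δ0=111100001 Δ1=111100000 | 1Δ
t=14: Δ0=111100000 Δ1=111100001 Δ2=111100101 Δ3=011100101 Δ4=011100111 Δ5=011000111 | 5Δ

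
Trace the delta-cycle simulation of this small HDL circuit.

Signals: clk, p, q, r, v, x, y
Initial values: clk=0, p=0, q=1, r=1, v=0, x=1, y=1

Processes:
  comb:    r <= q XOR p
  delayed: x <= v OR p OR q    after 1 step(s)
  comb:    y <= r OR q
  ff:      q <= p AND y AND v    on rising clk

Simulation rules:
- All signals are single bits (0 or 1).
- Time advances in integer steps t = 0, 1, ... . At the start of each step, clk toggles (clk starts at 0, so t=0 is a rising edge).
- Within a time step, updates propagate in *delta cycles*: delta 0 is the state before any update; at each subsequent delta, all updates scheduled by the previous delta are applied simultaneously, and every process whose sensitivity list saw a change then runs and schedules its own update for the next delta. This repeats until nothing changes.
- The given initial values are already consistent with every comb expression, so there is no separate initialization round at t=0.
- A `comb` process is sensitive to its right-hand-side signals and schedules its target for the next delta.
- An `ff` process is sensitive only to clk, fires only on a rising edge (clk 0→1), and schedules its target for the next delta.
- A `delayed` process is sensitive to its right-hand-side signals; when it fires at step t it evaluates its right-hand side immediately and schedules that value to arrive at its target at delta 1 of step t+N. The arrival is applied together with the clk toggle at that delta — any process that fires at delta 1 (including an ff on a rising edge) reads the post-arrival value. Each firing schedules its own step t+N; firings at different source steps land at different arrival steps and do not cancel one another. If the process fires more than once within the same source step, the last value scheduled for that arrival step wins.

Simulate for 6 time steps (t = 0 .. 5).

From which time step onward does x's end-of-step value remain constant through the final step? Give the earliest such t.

1

[bits: q,r,v,y,p,x,clk]
t=0: Δ0=1101010 Δ1=1101011 Δ2=0101011 Δ3=0001011 Δ4=0000011 | 4Δ
t=1: Δ0=0000011 Δ1=0000000 | 1Δ
t=2: Δ0=0000000 Δ1=0000001 | 1Δ
t=3: Δ0=0000001 Δ1=0000000 | 1Δ
t=4: Δ0=0000000 Δ1=0000001 | 1Δ
t=5: Δ0=0000001 Δ1=0000000 | 1Δ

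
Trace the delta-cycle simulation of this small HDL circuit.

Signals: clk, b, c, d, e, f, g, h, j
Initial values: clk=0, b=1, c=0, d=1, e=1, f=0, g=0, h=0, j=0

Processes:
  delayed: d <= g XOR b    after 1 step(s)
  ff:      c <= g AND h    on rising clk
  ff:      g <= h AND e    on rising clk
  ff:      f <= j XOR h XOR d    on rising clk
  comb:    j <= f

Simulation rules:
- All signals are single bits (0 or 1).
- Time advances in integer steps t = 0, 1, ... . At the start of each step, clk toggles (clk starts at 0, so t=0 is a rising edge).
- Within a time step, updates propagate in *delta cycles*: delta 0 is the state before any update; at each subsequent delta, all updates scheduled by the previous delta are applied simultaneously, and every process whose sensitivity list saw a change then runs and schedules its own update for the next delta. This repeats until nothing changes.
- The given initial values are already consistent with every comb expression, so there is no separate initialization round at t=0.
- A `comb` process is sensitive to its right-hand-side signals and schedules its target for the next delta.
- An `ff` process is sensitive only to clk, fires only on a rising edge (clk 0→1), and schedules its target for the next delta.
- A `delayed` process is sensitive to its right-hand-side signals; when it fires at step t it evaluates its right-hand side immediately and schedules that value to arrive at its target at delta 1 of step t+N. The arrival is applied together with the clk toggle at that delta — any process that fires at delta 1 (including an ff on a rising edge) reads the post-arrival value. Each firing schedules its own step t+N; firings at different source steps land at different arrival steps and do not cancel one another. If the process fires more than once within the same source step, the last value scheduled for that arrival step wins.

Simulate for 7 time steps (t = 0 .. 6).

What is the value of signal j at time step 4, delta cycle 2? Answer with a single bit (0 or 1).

0

[bits: d,e,g,b,h,c,f,clk,j]
t=0: Δ0=110100000 Δ1=110100010 Δ2=110100110 Δ3=110100111 | 3Δ
t=1: Δ0=110100111 Δ1=110100101 | 1Δ
t=2: Δ0=110100101 Δ1=110100111 Δ2=110100011 Δ3=110100010 | 3Δ
t=3: Δ0=110100010 Δ1=110100000 | 1Δ
t=4: Δ0=110100000 Δ1=110100010 Δ2=110100110 Δ3=110100111 | 3Δ
t=5: Δ0=110100111 Δ1=110100101 | 1Δ
t=6: Δ0=110100101 Δ1=110100111 Δ2=110100011 Δ3=110100010 | 3Δ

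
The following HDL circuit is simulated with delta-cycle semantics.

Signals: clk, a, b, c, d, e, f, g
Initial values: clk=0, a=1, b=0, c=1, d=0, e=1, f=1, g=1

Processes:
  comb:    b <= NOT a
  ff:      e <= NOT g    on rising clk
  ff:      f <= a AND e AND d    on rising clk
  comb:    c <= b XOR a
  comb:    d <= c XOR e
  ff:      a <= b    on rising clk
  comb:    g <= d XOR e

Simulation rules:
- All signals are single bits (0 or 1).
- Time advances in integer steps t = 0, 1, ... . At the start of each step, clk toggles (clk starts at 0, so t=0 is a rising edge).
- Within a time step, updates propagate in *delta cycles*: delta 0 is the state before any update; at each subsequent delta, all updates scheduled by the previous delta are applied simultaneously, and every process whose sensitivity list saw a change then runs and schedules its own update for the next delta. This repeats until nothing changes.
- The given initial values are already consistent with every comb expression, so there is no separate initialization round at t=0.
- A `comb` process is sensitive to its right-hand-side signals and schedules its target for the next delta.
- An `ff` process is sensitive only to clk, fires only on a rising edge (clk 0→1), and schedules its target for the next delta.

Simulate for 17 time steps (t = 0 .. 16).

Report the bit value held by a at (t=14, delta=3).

1

t=0 Δ0: d=0 b=0 a=1 c=1 clk=0 e=1 f=1 g=1
  Δ1: clk:0→1
  Δ2: a:1→0, e:1→0, f:1→0
  Δ3: d:0→1, b:0→1, c:1→0, g:1→0
  Δ4: d:1→0, c:0→1, g:0→1
  Δ5: d:0→1, g:1→0
  Δ6: g:0→1
  (6Δ to stable)
t=1 Δ0: d=1 b=1 a=0 c=1 clk=1 e=0 f=0 g=1
  Δ1: clk:1→0
  (1Δ to stable)
t=2 Δ0: d=1 b=1 a=0 c=1 clk=0 e=0 f=0 g=1
  Δ1: clk:0→1
  Δ2: a:0→1
  Δ3: b:1→0, c:1→0
  Δ4: d:1→0, c:0→1
  Δ5: d:0→1, g:1→0
  Δ6: g:0→1
  (6Δ to stable)
t=3 Δ0: d=1 b=0 a=1 c=1 clk=1 e=0 f=0 g=1
  Δ1: clk:1→0
  (1Δ to stable)
t=4 Δ0: d=1 b=0 a=1 c=1 clk=0 e=0 f=0 g=1
  Δ1: clk:0→1
  Δ2: a:1→0
  Δ3: b:0→1, c:1→0
  Δ4: d:1→0, c:0→1
  Δ5: d:0→1, g:1→0
  Δ6: g:0→1
  (6Δ to stable)
t=5 Δ0: d=1 b=1 a=0 c=1 clk=1 e=0 f=0 g=1
  Δ1: clk:1→0
  (1Δ to stable)
t=6 Δ0: d=1 b=1 a=0 c=1 clk=0 e=0 f=0 g=1
  Δ1: clk:0→1
  Δ2: a:0→1
  Δ3: b:1→0, c:1→0
  Δ4: d:1→0, c:0→1
  Δ5: d:0→1, g:1→0
  Δ6: g:0→1
  (6Δ to stable)
t=7 Δ0: d=1 b=0 a=1 c=1 clk=1 e=0 f=0 g=1
  Δ1: clk:1→0
  (1Δ to stable)
t=8 Δ0: d=1 b=0 a=1 c=1 clk=0 e=0 f=0 g=1
  Δ1: clk:0→1
  Δ2: a:1→0
  Δ3: b:0→1, c:1→0
  Δ4: d:1→0, c:0→1
  Δ5: d:0→1, g:1→0
  Δ6: g:0→1
  (6Δ to stable)
t=9 Δ0: d=1 b=1 a=0 c=1 clk=1 e=0 f=0 g=1
  Δ1: clk:1→0
  (1Δ to stable)
t=10 Δ0: d=1 b=1 a=0 c=1 clk=0 e=0 f=0 g=1
  Δ1: clk:0→1
  Δ2: a:0→1
  Δ3: b:1→0, c:1→0
  Δ4: d:1→0, c:0→1
  Δ5: d:0→1, g:1→0
  Δ6: g:0→1
  (6Δ to stable)
t=11 Δ0: d=1 b=0 a=1 c=1 clk=1 e=0 f=0 g=1
  Δ1: clk:1→0
  (1Δ to stable)
t=12 Δ0: d=1 b=0 a=1 c=1 clk=0 e=0 f=0 g=1
  Δ1: clk:0→1
  Δ2: a:1→0
  Δ3: b:0→1, c:1→0
  Δ4: d:1→0, c:0→1
  Δ5: d:0→1, g:1→0
  Δ6: g:0→1
  (6Δ to stable)
t=13 Δ0: d=1 b=1 a=0 c=1 clk=1 e=0 f=0 g=1
  Δ1: clk:1→0
  (1Δ to stable)
t=14 Δ0: d=1 b=1 a=0 c=1 clk=0 e=0 f=0 g=1
  Δ1: clk:0→1
  Δ2: a:0→1
  Δ3: b:1→0, c:1→0
  Δ4: d:1→0, c:0→1
  Δ5: d:0→1, g:1→0
  Δ6: g:0→1
  (6Δ to stable)
t=15 Δ0: d=1 b=0 a=1 c=1 clk=1 e=0 f=0 g=1
  Δ1: clk:1→0
  (1Δ to stable)
t=16 Δ0: d=1 b=0 a=1 c=1 clk=0 e=0 f=0 g=1
  Δ1: clk:0→1
  Δ2: a:1→0
  Δ3: b:0→1, c:1→0
  Δ4: d:1→0, c:0→1
  Δ5: d:0→1, g:1→0
  Δ6: g:0→1
  (6Δ to stable)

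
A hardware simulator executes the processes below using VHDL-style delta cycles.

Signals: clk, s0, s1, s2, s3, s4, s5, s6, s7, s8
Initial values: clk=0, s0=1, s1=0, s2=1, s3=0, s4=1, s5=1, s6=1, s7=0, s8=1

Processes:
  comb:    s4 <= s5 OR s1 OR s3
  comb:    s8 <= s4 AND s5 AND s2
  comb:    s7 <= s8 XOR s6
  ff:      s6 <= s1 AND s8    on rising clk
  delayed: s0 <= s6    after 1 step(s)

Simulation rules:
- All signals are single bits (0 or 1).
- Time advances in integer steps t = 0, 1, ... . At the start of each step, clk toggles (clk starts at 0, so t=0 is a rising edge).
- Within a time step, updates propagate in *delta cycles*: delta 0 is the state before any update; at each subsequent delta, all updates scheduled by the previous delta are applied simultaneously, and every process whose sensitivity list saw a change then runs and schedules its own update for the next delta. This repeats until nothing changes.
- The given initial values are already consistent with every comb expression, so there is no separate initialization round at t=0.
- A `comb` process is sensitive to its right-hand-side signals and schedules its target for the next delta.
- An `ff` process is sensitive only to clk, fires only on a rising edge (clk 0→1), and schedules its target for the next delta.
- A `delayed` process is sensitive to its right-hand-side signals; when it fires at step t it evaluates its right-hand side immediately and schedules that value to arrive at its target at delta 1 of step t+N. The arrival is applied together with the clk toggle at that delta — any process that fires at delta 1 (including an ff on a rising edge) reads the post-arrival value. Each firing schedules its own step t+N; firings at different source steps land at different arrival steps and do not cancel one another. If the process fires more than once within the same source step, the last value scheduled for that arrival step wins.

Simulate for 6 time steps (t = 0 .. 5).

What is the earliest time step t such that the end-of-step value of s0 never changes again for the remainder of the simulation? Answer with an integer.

t=0 Δ0: s4=1 s6=1 s8=1 s0=1 s1=0 clk=0 s3=0 s5=1 s2=1 s7=0
  Δ1: clk:0→1
  Δ2: s6:1→0
  Δ3: s7:0→1
  (3Δ to stable)
t=1 Δ0: s4=1 s6=0 s8=1 s0=1 s1=0 clk=1 s3=0 s5=1 s2=1 s7=1
  Δ1: s0:1→0, clk:1→0
  (1Δ to stable)
t=2 Δ0: s4=1 s6=0 s8=1 s0=0 s1=0 clk=0 s3=0 s5=1 s2=1 s7=1
  Δ1: clk:0→1
  (1Δ to stable)
t=3 Δ0: s4=1 s6=0 s8=1 s0=0 s1=0 clk=1 s3=0 s5=1 s2=1 s7=1
  Δ1: clk:1→0
  (1Δ to stable)
t=4 Δ0: s4=1 s6=0 s8=1 s0=0 s1=0 clk=0 s3=0 s5=1 s2=1 s7=1
  Δ1: clk:0→1
  (1Δ to stable)
t=5 Δ0: s4=1 s6=0 s8=1 s0=0 s1=0 clk=1 s3=0 s5=1 s2=1 s7=1
  Δ1: clk:1→0
  (1Δ to stable)

1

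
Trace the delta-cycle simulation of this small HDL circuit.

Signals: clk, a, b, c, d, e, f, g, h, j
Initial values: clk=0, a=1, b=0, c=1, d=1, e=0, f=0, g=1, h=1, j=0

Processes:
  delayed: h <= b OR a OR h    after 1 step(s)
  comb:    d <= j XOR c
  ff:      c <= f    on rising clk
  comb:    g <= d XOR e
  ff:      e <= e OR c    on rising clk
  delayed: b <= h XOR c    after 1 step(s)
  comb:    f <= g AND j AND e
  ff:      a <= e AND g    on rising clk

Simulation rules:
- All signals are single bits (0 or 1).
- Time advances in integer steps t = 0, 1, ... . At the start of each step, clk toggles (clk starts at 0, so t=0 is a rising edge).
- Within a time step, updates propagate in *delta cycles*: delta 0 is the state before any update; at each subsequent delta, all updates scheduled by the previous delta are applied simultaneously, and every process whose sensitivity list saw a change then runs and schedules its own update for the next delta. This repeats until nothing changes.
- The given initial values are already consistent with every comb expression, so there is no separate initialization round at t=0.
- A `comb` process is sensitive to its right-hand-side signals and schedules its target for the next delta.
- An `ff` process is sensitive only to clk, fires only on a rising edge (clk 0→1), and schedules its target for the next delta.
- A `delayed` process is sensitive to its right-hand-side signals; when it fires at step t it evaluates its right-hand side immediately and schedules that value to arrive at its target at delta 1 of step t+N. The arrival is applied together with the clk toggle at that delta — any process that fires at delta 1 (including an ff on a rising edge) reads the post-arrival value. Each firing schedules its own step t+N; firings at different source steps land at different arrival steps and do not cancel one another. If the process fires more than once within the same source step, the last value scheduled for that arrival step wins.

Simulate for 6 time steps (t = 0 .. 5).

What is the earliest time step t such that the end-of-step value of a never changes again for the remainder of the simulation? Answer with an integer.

t=0 Δ0: f=0 d=1 h=1 j=0 c=1 a=1 e=0 clk=0 b=0 g=1
  Δ1: clk:0→1
  Δ2: c:1→0, a:1→0, e:0→1
  Δ3: d:1→0, g:1→0
  Δ4: g:0→1
  (4Δ to stable)
t=1 Δ0: f=0 d=0 h=1 j=0 c=0 a=0 e=1 clk=1 b=0 g=1
  Δ1: clk:1→0, b:0→1
  (1Δ to stable)
t=2 Δ0: f=0 d=0 h=1 j=0 c=0 a=0 e=1 clk=0 b=1 g=1
  Δ1: clk:0→1
  Δ2: a:0→1
  (2Δ to stable)
t=3 Δ0: f=0 d=0 h=1 j=0 c=0 a=1 e=1 clk=1 b=1 g=1
  Δ1: clk:1→0
  (1Δ to stable)
t=4 Δ0: f=0 d=0 h=1 j=0 c=0 a=1 e=1 clk=0 b=1 g=1
  Δ1: clk:0→1
  (1Δ to stable)
t=5 Δ0: f=0 d=0 h=1 j=0 c=0 a=1 e=1 clk=1 b=1 g=1
  Δ1: clk:1→0
  (1Δ to stable)

2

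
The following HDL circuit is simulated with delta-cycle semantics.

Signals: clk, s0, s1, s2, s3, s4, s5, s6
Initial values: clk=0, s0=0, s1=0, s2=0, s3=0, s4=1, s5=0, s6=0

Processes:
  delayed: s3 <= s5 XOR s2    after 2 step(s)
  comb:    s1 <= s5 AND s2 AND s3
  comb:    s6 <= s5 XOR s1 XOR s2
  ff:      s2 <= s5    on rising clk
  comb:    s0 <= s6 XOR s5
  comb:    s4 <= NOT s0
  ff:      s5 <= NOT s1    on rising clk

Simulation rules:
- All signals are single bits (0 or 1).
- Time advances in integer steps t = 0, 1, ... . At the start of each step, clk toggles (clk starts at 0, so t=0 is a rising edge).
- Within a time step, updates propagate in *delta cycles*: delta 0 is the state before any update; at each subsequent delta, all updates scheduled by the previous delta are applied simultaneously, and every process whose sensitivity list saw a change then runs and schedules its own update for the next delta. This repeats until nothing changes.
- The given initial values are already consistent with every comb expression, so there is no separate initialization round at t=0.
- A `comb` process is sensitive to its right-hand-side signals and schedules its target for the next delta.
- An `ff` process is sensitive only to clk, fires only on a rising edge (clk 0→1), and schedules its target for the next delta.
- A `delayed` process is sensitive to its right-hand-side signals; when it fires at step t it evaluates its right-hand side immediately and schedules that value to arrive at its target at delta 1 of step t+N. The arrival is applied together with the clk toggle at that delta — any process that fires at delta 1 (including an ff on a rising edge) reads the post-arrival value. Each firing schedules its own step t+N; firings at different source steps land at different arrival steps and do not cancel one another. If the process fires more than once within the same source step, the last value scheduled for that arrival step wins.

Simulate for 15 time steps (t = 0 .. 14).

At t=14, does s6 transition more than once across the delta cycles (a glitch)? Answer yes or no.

yes

[bits: clk,s6,s1,s3,s0,s2,s5,s4]
t=0: Δ0=00000001 Δ1=10000001 Δ2=10000011 Δ3=11001011 Δ4=11000010 Δ5=11000011 | 5Δ
t=1: Δ0=11000011 Δ1=01000011 | 1Δ
t=2: Δ0=01000011 Δ1=11010011 Δ2=11010111 Δ3=10110111 Δ4=11111111 Δ5=11110110 Δ6=11110111 | 6Δ
t=3: Δ0=11110111 Δ1=01110111 | 1Δ
t=4: Δ0=01110111 Δ1=11100111 Δ2=11000101 Δ3=11001101 Δ4=11001100 | 4Δ
t=5: Δ0=11001100 Δ1=01001100 | 1Δ
t=6: Δ0=01001100 Δ1=11011100 Δ2=11011010 Δ3=11010010 Δ4=11010011 | 4Δ
t=7: Δ0=11010011 Δ1=01010011 | 1Δ
t=8: Δ0=01010011 Δ1=11010011 Δ2=11010111 Δ3=10110111 Δ4=11111111 Δ5=11110110 Δ6=11110111 | 6Δ
t=9: Δ0=11110111 Δ1=01110111 | 1Δ
t=10: Δ0=01110111 Δ1=11100111 Δ2=11000101 Δ3=11001101 Δ4=11001100 | 4Δ
t=11: Δ0=11001100 Δ1=01001100 | 1Δ
t=12: Δ0=01001100 Δ1=11011100 Δ2=11011010 Δ3=11010010 Δ4=11010011 | 4Δ
t=13: Δ0=11010011 Δ1=01010011 | 1Δ
t=14: Δ0=01010011 Δ1=11010011 Δ2=11010111 Δ3=10110111 Δ4=11111111 Δ5=11110110 Δ6=11110111 | 6Δ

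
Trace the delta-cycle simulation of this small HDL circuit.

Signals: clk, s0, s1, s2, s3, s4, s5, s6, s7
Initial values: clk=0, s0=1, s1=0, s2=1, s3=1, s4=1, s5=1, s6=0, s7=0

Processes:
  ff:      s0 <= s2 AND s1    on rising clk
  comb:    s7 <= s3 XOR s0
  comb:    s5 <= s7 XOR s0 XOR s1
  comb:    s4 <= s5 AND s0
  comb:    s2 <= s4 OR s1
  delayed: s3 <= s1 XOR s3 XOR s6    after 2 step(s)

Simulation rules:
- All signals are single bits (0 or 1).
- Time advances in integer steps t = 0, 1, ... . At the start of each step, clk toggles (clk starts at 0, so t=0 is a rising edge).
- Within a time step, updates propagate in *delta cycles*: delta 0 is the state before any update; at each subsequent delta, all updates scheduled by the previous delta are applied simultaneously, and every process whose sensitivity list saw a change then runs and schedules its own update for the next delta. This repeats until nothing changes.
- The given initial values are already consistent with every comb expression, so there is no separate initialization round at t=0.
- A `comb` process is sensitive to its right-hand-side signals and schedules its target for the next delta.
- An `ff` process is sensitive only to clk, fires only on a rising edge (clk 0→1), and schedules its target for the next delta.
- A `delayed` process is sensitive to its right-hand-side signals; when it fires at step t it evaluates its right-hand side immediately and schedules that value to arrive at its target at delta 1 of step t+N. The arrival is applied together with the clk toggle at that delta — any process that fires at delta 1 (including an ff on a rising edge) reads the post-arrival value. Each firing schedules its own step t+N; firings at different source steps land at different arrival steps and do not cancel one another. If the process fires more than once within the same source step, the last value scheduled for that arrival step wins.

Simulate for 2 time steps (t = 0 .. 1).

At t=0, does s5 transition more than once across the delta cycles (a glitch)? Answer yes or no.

yes

t0.Δ0 s5=1 s4=1 s1=0 s7=0 s2=1 s6=0 s3=1 s0=1 clk=0
t0.Δ1 s5=1 s4=1 s1=0 s7=0 s2=1 s6=0 s3=1 s0=1 clk=1
t0.Δ2 s5=1 s4=1 s1=0 s7=0 s2=1 s6=0 s3=1 s0=0 clk=1
t0.Δ3 s5=0 s4=0 s1=0 s7=1 s2=1 s6=0 s3=1 s0=0 clk=1
t0.Δ4 s5=1 s4=0 s1=0 s7=1 s2=0 s6=0 s3=1 s0=0 clk=1
t1.Δ0 s5=1 s4=0 s1=0 s7=1 s2=0 s6=0 s3=1 s0=0 clk=1
t1.Δ1 s5=1 s4=0 s1=0 s7=1 s2=0 s6=0 s3=1 s0=0 clk=0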